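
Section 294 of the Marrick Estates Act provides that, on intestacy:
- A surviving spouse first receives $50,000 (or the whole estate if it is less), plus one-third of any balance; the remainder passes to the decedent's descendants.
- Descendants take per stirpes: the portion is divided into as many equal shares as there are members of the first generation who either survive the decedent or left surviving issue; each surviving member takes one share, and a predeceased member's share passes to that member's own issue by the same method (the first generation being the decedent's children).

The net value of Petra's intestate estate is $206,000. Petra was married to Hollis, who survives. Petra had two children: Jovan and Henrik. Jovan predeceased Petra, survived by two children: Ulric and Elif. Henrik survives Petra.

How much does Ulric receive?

Ulric receives $26,000.

Hollis first takes $50,000, leaving a balance of $156,000. Hollis then takes one-third of the balance ($52,000), for a total of $102,000. The remaining $104,000 passes to the descendants.
The descendants' portion ($104,000) is divided into 2 shares of $52,000: Henrik takes $52,000; Jovan's $52,000 share passes to Jovan's issue.
Jovan's share ($52,000) is divided into 2 shares of $26,000: Ulric and Elif each take $26,000.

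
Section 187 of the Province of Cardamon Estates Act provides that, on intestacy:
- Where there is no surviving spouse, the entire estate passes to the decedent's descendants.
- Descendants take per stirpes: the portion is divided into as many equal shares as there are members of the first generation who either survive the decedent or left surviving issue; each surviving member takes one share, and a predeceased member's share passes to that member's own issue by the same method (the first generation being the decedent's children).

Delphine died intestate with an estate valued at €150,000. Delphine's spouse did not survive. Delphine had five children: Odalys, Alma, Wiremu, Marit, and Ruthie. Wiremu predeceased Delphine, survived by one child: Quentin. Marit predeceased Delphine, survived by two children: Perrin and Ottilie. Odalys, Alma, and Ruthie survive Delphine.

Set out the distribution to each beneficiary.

The entire €150,000 passes to the descendants.
That amount (€150,000) is divided into 5 shares of €30,000: Odalys, Alma, and Ruthie each take €30,000; Wiremu's €30,000 share passes to Wiremu's issue; Marit's €30,000 share passes to Marit's issue.
Wiremu's share (€30,000) passes entirely to Quentin.
Marit's share (€30,000) is divided into 2 shares of €15,000: Perrin and Ottilie each take €15,000.

Odalys: €30,000; Alma: €30,000; Quentin: €30,000; Perrin: €15,000; Ottilie: €15,000; Ruthie: €30,000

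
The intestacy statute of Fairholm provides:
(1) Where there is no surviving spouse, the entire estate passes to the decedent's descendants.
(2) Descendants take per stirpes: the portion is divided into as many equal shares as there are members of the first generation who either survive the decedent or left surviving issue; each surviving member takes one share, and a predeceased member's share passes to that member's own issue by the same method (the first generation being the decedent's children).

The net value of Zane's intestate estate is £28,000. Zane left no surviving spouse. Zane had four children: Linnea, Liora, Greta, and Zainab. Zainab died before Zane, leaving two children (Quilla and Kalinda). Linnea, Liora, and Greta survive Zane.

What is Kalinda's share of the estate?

Kalinda receives £3,500.

The entire £28,000 passes to the descendants.
That amount (£28,000) is divided into 4 shares of £7,000: Linnea, Liora, and Greta each take £7,000; Zainab's £7,000 share passes to Zainab's issue.
Zainab's share (£7,000) is divided into 2 shares of £3,500: Quilla and Kalinda each take £3,500.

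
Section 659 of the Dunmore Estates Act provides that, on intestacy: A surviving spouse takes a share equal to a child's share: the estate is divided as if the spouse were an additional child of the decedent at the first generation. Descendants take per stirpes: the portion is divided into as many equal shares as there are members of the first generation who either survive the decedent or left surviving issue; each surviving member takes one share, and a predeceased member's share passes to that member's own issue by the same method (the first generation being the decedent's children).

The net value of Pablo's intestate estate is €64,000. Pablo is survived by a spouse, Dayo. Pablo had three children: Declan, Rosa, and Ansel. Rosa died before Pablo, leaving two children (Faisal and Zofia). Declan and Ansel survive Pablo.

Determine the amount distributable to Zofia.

The spouse counts as an additional share at the children's level, so there are 4 primary shares of €16,000. Dayo takes one such share (€16,000).
The children's combined portion (€48,000) is divided into 3 shares of €16,000: Declan and Ansel each take €16,000; Rosa's €16,000 share passes to Rosa's issue.
Rosa's share (€16,000) is divided into 2 shares of €8,000: Faisal and Zofia each take €8,000.

Zofia receives €8,000.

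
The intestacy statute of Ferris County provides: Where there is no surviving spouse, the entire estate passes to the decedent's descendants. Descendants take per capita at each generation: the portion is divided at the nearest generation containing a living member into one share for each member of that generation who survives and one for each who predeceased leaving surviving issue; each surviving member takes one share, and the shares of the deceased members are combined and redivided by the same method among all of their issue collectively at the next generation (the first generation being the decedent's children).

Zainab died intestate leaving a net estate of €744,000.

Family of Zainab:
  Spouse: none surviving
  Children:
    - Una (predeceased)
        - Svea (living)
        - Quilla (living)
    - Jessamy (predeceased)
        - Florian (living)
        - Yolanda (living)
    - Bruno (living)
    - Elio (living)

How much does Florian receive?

The entire €744,000 passes to the descendants.
That amount (€744,000) is divided at the children's generation into 4 shares of €186,000. Bruno and Elio each take €186,000. The 2 shares of the deceased (Una and Jessamy) are combined into a pool of €372,000.
That pool (€372,000) is divided at the grandchildren's generation equally among Svea, Quilla, Florian, and Yolanda: €93,000 each.

Florian receives €93,000.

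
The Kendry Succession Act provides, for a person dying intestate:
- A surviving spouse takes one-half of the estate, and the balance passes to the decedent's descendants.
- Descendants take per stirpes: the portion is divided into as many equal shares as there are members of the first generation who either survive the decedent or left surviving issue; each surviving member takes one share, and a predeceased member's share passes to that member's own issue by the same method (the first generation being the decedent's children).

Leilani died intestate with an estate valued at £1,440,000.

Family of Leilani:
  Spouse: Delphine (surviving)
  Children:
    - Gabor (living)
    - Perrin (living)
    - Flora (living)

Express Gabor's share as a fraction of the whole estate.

Delphine takes one-half of £1,440,000 = £720,000. The remaining £720,000 passes to the descendants.
The descendants' portion (£720,000) is divided into 3 shares of £240,000: Gabor, Perrin, and Flora each take £240,000.

Gabor receives 1/6 of the estate.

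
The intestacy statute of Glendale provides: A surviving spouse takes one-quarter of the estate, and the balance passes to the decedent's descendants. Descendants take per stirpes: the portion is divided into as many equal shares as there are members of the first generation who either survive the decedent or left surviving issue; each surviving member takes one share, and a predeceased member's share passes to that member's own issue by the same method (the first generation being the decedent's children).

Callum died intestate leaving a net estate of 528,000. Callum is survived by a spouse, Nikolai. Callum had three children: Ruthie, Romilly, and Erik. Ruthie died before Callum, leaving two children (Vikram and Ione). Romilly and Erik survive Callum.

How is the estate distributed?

Nikolai: 132,000; Vikram: 66,000; Ione: 66,000; Romilly: 132,000; Erik: 132,000

Nikolai takes one-quarter of 528,000 = 132,000. The remaining 396,000 passes to the descendants.
The descendants' portion (396,000) is divided into 3 shares of 132,000: Romilly and Erik each take 132,000; Ruthie's 132,000 share passes to Ruthie's issue.
Ruthie's share (132,000) is divided into 2 shares of 66,000: Vikram and Ione each take 66,000.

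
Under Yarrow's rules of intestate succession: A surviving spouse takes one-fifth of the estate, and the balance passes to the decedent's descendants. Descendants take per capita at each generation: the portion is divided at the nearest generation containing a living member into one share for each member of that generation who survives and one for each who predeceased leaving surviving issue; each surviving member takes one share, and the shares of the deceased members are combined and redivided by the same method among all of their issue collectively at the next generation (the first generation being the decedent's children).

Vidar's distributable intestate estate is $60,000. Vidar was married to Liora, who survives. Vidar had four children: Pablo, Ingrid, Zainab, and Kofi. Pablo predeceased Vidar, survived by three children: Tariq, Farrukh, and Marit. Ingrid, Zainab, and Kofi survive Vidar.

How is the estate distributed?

Liora takes one-fifth of $60,000 = $12,000. The remaining $48,000 passes to the descendants.
The descendants' portion ($48,000) is divided at the children's generation into 4 shares of $12,000. Ingrid, Zainab, and Kofi each take $12,000. The remaining share for the deceased Pablo ($12,000) is carried to the next generation.
That pool ($12,000) is divided at the grandchildren's generation equally among Tariq, Farrukh, and Marit: $4,000 each.

Liora: $12,000; Tariq: $4,000; Farrukh: $4,000; Marit: $4,000; Ingrid: $12,000; Zainab: $12,000; Kofi: $12,000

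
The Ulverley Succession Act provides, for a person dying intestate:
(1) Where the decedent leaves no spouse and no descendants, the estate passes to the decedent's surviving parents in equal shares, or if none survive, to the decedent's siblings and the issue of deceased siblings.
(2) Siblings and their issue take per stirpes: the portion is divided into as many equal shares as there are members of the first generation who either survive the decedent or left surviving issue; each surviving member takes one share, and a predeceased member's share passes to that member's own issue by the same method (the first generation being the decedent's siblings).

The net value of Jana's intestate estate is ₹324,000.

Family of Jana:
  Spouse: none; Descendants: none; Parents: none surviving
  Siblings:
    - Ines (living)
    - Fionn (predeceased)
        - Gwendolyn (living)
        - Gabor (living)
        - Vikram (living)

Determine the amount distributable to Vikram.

The entire ₹324,000 passes to the siblings and their issue.
That amount (₹324,000) is divided into 2 shares of ₹162,000: Ines takes ₹162,000; Fionn's ₹162,000 share passes to Fionn's issue.
Fionn's share (₹162,000) is divided into 3 shares of ₹54,000: Gwendolyn, Gabor, and Vikram each take ₹54,000.

Vikram receives ₹54,000.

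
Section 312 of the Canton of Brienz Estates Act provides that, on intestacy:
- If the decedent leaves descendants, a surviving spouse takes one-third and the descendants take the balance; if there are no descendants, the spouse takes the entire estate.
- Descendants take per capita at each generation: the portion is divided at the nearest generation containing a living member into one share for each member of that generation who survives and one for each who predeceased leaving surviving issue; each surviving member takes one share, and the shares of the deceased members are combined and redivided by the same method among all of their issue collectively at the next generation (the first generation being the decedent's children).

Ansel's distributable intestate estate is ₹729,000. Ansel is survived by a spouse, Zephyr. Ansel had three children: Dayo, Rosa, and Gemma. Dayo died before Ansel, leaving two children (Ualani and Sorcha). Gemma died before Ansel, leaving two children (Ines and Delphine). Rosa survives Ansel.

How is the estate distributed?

Zephyr: ₹243,000; Ualani: ₹81,000; Sorcha: ₹81,000; Rosa: ₹162,000; Ines: ₹81,000; Delphine: ₹81,000

Zephyr takes one-third of ₹729,000 = ₹243,000. The remaining ₹486,000 passes to the descendants.
The descendants' portion (₹486,000) is divided at the children's generation into 3 shares of ₹162,000. Rosa takes ₹162,000. The 2 shares of the deceased (Dayo and Gemma) are combined into a pool of ₹324,000.
That pool (₹324,000) is divided at the grandchildren's generation equally among Ualani, Sorcha, Ines, and Delphine: ₹81,000 each.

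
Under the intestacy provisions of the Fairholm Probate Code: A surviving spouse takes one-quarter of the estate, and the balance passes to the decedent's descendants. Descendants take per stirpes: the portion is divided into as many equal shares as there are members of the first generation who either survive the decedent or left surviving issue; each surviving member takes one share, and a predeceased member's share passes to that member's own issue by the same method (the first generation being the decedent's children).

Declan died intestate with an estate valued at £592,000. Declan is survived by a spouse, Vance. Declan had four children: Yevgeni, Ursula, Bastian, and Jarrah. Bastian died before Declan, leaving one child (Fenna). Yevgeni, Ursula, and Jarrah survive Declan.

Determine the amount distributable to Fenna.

Fenna receives £111,000.

Vance takes one-quarter of £592,000 = £148,000. The remaining £444,000 passes to the descendants.
The descendants' portion (£444,000) is divided into 4 shares of £111,000: Yevgeni, Ursula, and Jarrah each take £111,000; Bastian's £111,000 share passes to Bastian's issue.
Bastian's share (£111,000) passes entirely to Fenna.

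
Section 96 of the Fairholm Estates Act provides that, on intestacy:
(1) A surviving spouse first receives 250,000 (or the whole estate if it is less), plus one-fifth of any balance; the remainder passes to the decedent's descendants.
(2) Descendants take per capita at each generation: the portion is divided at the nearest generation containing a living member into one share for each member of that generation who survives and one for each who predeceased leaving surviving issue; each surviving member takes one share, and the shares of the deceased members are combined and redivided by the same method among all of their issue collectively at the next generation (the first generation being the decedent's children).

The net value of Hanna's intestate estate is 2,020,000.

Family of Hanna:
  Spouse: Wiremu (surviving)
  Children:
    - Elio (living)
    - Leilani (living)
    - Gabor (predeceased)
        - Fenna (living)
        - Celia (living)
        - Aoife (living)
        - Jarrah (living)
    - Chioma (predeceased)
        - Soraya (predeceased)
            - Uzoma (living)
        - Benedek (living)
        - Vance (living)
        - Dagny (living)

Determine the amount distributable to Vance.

Wiremu first takes 250,000, leaving a balance of 1,770,000. Wiremu then takes one-fifth of the balance (354,000), for a total of 604,000. The remaining 1,416,000 passes to the descendants.
The descendants' portion (1,416,000) is divided at the children's generation into 4 shares of 354,000. Elio and Leilani each take 354,000. The 2 shares of the deceased (Gabor and Chioma) are combined into a pool of 708,000.
That pool (708,000) is divided at the grandchildren's generation into 8 shares of 88,500. Fenna, Celia, Aoife, Jarrah, Benedek, Vance, and Dagny each take 88,500. The remaining share for the deceased Soraya (88,500) is carried to the next generation.
That pool (88,500) passes entirely to Uzoma, the sole taker at the great-grandchildren's generation.

Vance receives 88,500.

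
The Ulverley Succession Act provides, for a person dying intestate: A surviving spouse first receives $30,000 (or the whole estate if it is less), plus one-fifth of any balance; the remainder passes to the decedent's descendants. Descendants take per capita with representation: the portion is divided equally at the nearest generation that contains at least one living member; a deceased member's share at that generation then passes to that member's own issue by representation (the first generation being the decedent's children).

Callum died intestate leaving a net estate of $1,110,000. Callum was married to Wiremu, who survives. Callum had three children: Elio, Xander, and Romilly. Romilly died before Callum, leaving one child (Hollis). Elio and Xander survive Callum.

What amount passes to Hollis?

Hollis receives $288,000.

Wiremu first takes $30,000, leaving a balance of $1,080,000. Wiremu then takes one-fifth of the balance ($216,000), for a total of $246,000. The remaining $864,000 passes to the descendants.
The descendants' portion ($864,000) is divided into 3 shares of $288,000: Elio and Xander each take $288,000; Romilly's $288,000 share passes to Romilly's issue.
Romilly's share ($288,000) passes entirely to Hollis.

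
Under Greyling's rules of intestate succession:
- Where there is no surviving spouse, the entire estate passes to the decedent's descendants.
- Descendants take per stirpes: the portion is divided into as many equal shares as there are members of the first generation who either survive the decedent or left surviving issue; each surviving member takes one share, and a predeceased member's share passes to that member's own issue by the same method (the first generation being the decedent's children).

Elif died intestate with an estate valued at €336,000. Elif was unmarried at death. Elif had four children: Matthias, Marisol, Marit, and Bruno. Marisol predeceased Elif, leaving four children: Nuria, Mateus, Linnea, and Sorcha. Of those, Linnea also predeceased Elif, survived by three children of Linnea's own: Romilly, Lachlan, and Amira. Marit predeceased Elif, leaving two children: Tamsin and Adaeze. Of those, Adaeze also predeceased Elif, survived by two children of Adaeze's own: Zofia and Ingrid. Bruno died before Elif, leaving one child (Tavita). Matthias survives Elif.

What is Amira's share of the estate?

Amira receives €7,000.

The entire €336,000 passes to the descendants.
That amount (€336,000) is divided into 4 shares of €84,000: Matthias takes €84,000; Marisol's €84,000 share passes to Marisol's issue; Marit's €84,000 share passes to Marit's issue; Bruno's €84,000 share passes to Bruno's issue.
Marisol's share (€84,000) is divided into 4 shares of €21,000: Nuria, Mateus, and Sorcha each take €21,000; Linnea's €21,000 share passes to Linnea's issue.
Linnea's share (€21,000) is divided into 3 shares of €7,000: Romilly, Lachlan, and Amira each take €7,000.
Marit's share (€84,000) is divided into 2 shares of €42,000: Tamsin takes €42,000; Adaeze's €42,000 share passes to Adaeze's issue.
Adaeze's share (€42,000) is divided into 2 shares of €21,000: Zofia and Ingrid each take €21,000.
Bruno's share (€84,000) passes entirely to Tavita.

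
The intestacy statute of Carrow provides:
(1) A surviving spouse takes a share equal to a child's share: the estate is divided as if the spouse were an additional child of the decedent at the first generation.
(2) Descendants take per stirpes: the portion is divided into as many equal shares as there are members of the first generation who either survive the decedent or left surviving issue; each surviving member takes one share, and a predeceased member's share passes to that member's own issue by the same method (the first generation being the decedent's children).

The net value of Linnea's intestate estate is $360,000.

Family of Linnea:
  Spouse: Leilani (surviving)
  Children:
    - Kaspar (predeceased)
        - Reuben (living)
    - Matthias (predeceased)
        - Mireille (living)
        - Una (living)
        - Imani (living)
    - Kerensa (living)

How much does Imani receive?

The spouse counts as an additional share at the children's level, so there are 4 primary shares of $90,000. Leilani takes one such share ($90,000).
The children's combined portion ($270,000) is divided into 3 shares of $90,000: Kerensa takes $90,000; Kaspar's $90,000 share passes to Kaspar's issue; Matthias's $90,000 share passes to Matthias's issue.
Kaspar's share ($90,000) passes entirely to Reuben.
Matthias's share ($90,000) is divided into 3 shares of $30,000: Mireille, Una, and Imani each take $30,000.

Imani receives $30,000.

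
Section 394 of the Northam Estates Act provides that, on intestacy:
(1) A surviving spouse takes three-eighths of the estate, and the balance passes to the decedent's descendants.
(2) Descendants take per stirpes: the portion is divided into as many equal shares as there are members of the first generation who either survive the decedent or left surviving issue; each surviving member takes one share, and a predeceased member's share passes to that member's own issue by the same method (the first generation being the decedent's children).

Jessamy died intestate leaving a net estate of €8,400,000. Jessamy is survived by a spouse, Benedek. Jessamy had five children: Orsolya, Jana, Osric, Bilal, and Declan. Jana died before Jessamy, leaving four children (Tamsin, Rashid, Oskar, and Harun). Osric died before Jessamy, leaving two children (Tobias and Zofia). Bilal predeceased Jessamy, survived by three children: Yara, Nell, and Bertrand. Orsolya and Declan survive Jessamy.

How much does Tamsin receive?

Benedek takes three-eighths of €8,400,000 = €3,150,000. The remaining €5,250,000 passes to the descendants.
The descendants' portion (€5,250,000) is divided into 5 shares of €1,050,000: Orsolya and Declan each take €1,050,000; Jana's €1,050,000 share passes to Jana's issue; Osric's €1,050,000 share passes to Osric's issue; Bilal's €1,050,000 share passes to Bilal's issue.
Jana's share (€1,050,000) is divided into 4 shares of €262,500: Tamsin, Rashid, Oskar, and Harun each take €262,500.
Osric's share (€1,050,000) is divided into 2 shares of €525,000: Tobias and Zofia each take €525,000.
Bilal's share (€1,050,000) is divided into 3 shares of €350,000: Yara, Nell, and Bertrand each take €350,000.

Tamsin receives €262,500.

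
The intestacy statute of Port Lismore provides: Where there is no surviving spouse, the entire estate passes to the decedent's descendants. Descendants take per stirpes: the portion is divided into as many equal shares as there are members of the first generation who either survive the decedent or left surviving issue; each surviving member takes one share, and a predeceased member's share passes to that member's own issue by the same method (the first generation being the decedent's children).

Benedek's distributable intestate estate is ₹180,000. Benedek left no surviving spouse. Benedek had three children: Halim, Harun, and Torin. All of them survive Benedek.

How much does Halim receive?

The entire ₹180,000 passes to the descendants.
That amount (₹180,000) is divided into 3 shares of ₹60,000: Halim, Harun, and Torin each take ₹60,000.

Halim receives ₹60,000.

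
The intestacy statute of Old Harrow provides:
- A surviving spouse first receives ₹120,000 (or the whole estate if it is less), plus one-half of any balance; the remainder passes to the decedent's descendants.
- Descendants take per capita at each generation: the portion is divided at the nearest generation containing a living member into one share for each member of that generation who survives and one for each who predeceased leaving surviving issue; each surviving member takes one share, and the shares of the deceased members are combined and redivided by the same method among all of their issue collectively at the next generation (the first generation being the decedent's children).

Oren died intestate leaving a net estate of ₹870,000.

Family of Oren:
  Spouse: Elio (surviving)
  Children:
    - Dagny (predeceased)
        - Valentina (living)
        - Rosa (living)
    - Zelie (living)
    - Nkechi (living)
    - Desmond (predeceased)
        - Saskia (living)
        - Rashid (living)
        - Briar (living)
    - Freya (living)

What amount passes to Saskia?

Elio first takes ₹120,000, leaving a balance of ₹750,000. Elio then takes one-half of the balance (₹375,000), for a total of ₹495,000. The remaining ₹375,000 passes to the descendants.
The descendants' portion (₹375,000) is divided at the children's generation into 5 shares of ₹75,000. Zelie, Nkechi, and Freya each take ₹75,000. The 2 shares of the deceased (Dagny and Desmond) are combined into a pool of ₹150,000.
That pool (₹150,000) is divided at the grandchildren's generation equally among Valentina, Rosa, Saskia, Rashid, and Briar: ₹30,000 each.

Saskia receives ₹30,000.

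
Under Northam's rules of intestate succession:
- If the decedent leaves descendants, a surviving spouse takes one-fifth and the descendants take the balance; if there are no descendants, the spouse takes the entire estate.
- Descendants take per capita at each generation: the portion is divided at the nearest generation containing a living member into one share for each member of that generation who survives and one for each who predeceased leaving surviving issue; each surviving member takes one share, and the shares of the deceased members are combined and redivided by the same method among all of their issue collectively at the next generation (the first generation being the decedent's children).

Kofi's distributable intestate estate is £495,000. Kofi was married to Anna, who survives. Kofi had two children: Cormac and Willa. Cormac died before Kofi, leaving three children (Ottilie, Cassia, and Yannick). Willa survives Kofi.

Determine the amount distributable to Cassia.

Cassia receives £66,000.

Anna takes one-fifth of £495,000 = £99,000. The remaining £396,000 passes to the descendants.
The descendants' portion (£396,000) is divided at the children's generation into 2 shares of £198,000. Willa takes £198,000. The remaining share for the deceased Cormac (£198,000) is carried to the next generation.
That pool (£198,000) is divided at the grandchildren's generation equally among Ottilie, Cassia, and Yannick: £66,000 each.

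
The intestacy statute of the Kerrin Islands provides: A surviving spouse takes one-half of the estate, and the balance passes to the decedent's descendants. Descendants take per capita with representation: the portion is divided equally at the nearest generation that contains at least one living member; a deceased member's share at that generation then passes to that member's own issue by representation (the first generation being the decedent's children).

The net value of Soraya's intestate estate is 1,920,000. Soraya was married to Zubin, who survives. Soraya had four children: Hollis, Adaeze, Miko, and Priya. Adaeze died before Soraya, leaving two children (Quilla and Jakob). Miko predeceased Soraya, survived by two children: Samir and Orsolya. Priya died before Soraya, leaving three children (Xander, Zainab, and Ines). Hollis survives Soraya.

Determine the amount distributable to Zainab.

Zubin takes one-half of 1,920,000 = 960,000. The remaining 960,000 passes to the descendants.
The descendants' portion (960,000) is divided into 4 shares of 240,000: Hollis takes 240,000; Adaeze's 240,000 share passes to Adaeze's issue; Miko's 240,000 share passes to Miko's issue; Priya's 240,000 share passes to Priya's issue.
Adaeze's share (240,000) is divided into 2 shares of 120,000: Quilla and Jakob each take 120,000.
Miko's share (240,000) is divided into 2 shares of 120,000: Samir and Orsolya each take 120,000.
Priya's share (240,000) is divided into 3 shares of 80,000: Xander, Zainab, and Ines each take 80,000.

Zainab receives 80,000.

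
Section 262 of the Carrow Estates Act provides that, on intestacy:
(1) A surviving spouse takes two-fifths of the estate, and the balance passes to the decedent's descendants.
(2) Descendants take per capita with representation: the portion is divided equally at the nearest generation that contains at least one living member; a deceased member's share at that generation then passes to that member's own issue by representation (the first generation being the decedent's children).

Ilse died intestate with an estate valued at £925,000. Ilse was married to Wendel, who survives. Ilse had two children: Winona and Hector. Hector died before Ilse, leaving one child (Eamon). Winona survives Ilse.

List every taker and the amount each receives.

Wendel: £370,000; Winona: £277,500; Eamon: £277,500

Wendel takes two-fifths of £925,000 = £370,000. The remaining £555,000 passes to the descendants.
The descendants' portion (£555,000) is divided into 2 shares of £277,500: Winona takes £277,500; Hector's £277,500 share passes to Hector's issue.
Hector's share (£277,500) passes entirely to Eamon.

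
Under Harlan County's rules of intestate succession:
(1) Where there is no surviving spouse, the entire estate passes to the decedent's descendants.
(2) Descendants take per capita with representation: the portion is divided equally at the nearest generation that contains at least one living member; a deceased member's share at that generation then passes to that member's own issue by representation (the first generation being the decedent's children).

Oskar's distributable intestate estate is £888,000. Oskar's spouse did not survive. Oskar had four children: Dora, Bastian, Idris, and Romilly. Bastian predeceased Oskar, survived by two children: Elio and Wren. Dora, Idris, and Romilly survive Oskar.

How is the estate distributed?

Dora: £222,000; Elio: £111,000; Wren: £111,000; Idris: £222,000; Romilly: £222,000

The entire £888,000 passes to the descendants.
That amount (£888,000) is divided into 4 shares of £222,000: Dora, Idris, and Romilly each take £222,000; Bastian's £222,000 share passes to Bastian's issue.
Bastian's share (£222,000) is divided into 2 shares of £111,000: Elio and Wren each take £111,000.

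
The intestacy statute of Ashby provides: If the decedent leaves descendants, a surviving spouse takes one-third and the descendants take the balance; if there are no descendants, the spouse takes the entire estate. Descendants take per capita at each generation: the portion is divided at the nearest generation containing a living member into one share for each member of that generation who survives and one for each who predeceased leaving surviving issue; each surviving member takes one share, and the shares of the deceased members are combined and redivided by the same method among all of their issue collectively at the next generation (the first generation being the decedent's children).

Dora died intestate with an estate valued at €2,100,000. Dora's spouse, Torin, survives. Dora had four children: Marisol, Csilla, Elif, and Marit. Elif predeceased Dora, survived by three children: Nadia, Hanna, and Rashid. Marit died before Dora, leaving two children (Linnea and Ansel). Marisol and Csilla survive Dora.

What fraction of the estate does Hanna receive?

Torin takes one-third of €2,100,000 = €700,000. The remaining €1,400,000 passes to the descendants.
The descendants' portion (€1,400,000) is divided at the children's generation into 4 shares of €350,000. Marisol and Csilla each take €350,000. The 2 shares of the deceased (Elif and Marit) are combined into a pool of €700,000.
That pool (€700,000) is divided at the grandchildren's generation equally among Nadia, Hanna, Rashid, Linnea, and Ansel: €140,000 each.

Hanna receives 1/15 of the estate.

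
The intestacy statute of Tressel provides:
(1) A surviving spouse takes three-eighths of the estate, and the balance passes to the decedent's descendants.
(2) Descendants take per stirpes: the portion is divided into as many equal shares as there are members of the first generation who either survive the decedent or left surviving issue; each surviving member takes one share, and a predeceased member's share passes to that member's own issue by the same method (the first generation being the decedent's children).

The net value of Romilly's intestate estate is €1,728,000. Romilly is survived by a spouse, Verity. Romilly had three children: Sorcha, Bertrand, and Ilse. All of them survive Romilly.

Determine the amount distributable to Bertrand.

Verity takes three-eighths of €1,728,000 = €648,000. The remaining €1,080,000 passes to the descendants.
The descendants' portion (€1,080,000) is divided into 3 shares of €360,000: Sorcha, Bertrand, and Ilse each take €360,000.

Bertrand receives €360,000.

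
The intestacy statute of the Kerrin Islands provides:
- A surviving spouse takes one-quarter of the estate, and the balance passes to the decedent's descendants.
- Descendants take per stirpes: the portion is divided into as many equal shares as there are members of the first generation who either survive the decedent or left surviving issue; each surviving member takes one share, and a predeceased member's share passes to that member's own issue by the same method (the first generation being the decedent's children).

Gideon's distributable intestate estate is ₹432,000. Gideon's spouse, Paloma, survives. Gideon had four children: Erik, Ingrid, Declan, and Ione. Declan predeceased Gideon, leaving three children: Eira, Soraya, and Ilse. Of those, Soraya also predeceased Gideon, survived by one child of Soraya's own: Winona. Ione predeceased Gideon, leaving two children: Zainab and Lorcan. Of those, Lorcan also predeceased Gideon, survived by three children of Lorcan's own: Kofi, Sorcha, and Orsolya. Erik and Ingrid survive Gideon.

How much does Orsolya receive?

Orsolya receives ₹13,500.

Paloma takes one-quarter of ₹432,000 = ₹108,000. The remaining ₹324,000 passes to the descendants.
The descendants' portion (₹324,000) is divided into 4 shares of ₹81,000: Erik and Ingrid each take ₹81,000; Declan's ₹81,000 share passes to Declan's issue; Ione's ₹81,000 share passes to Ione's issue.
Declan's share (₹81,000) is divided into 3 shares of ₹27,000: Eira and Ilse each take ₹27,000; Soraya's ₹27,000 share passes to Soraya's issue.
Soraya's share (₹27,000) passes entirely to Winona.
Ione's share (₹81,000) is divided into 2 shares of ₹40,500: Zainab takes ₹40,500; Lorcan's ₹40,500 share passes to Lorcan's issue.
Lorcan's share (₹40,500) is divided into 3 shares of ₹13,500: Kofi, Sorcha, and Orsolya each take ₹13,500.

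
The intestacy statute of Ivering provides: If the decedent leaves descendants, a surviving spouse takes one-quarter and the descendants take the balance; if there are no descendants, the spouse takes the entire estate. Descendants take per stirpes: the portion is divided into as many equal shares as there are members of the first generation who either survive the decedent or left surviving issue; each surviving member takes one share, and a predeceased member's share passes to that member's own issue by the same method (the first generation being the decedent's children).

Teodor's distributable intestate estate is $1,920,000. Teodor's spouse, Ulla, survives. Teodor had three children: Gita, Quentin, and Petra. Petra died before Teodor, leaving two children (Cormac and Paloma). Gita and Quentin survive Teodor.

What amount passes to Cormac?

Cormac receives $240,000.

Ulla takes one-quarter of $1,920,000 = $480,000. The remaining $1,440,000 passes to the descendants.
The descendants' portion ($1,440,000) is divided into 3 shares of $480,000: Gita and Quentin each take $480,000; Petra's $480,000 share passes to Petra's issue.
Petra's share ($480,000) is divided into 2 shares of $240,000: Cormac and Paloma each take $240,000.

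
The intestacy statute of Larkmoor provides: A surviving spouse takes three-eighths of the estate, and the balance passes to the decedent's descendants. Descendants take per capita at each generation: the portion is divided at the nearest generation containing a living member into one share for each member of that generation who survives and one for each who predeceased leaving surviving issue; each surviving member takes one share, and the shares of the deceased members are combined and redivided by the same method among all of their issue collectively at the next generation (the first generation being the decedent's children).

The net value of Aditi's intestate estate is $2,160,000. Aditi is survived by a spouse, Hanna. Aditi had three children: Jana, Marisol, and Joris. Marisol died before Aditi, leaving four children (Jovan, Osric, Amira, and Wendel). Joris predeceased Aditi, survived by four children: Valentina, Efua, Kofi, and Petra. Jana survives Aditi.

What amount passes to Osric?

Hanna takes three-eighths of $2,160,000 = $810,000. The remaining $1,350,000 passes to the descendants.
The descendants' portion ($1,350,000) is divided at the children's generation into 3 shares of $450,000. Jana takes $450,000. The 2 shares of the deceased (Marisol and Joris) are combined into a pool of $900,000.
That pool ($900,000) is divided at the grandchildren's generation equally among Jovan, Osric, Amira, Wendel, Valentina, Efua, Kofi, and Petra: $112,500 each.

Osric receives $112,500.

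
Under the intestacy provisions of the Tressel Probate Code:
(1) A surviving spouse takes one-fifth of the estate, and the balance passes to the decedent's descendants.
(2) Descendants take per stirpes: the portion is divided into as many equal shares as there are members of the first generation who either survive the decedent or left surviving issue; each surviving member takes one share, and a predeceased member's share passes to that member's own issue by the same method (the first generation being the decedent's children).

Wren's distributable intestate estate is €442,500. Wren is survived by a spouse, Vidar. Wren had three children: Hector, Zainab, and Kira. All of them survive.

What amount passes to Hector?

Vidar takes one-fifth of €442,500 = €88,500. The remaining €354,000 passes to the descendants.
The descendants' portion (€354,000) is divided into 3 shares of €118,000: Hector, Zainab, and Kira each take €118,000.

Hector receives €118,000.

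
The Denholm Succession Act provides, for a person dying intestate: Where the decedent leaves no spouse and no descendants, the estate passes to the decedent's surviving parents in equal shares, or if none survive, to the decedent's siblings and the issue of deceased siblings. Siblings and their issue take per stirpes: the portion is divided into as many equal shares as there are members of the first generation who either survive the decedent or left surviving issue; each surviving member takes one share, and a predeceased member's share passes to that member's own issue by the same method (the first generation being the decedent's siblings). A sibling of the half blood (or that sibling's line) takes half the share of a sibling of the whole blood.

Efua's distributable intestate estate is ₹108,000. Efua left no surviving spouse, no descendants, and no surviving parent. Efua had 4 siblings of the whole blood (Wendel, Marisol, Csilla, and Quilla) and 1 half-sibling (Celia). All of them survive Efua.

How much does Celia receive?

Celia receives ₹12,000.

The entire ₹108,000 passes to the siblings and their issue.
Counting each half-blood sibling's line as half a unit, there are 9/2 units in ₹108,000, so one unit is ₹24,000. Whole-blood lines (Wendel, Marisol, Csilla, and Quilla) take ₹24,000 each; half-blood lines (Celia) take ₹12,000 each.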